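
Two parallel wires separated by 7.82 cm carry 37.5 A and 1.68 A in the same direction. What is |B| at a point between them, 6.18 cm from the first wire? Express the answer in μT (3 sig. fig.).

B ≈ 101 μT

Each long wire gives B = μ₀I/(2πd). Distances are d₁ = 0.0618 m and d₂ = 0.0164 m.
B₁ = 1.21×10⁻⁴ T, B₂ = 2.05×10⁻⁵ T.
Between parallel currents the two contributions point in opposite directions, so they subtract. B = |B₁ − B₂| = |1.21×10⁻⁴ − 2.05×10⁻⁵| = 1.01×10⁻⁴ T.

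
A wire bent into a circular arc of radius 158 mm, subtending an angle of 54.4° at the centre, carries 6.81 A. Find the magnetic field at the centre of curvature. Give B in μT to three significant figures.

The Biot–Savart field of a circular arc at its centre is B = μ₀Iφ/(4πR), with φ = 0.9495 rad.
B = (4π×10⁻⁷ × 6.81 × 0.9495) / (4π × 0.158) = 4.09×10⁻⁶ T.

B ≈ 4.09 μT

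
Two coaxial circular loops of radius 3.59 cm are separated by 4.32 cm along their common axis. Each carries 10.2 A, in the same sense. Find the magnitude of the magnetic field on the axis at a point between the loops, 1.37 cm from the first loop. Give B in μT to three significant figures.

Each loop contributes B = μ₀IR²/[2(R²+z²)^(3/2)] on the axis, with z measured from that loop.
Loop 1 (z = 0.0137 m): B₁ = 1.46×10⁻⁴ T. Loop 2 (z = 0.0295 m): B₂ = 8.23×10⁻⁵ T.
The fields add: B = B₁ + B₂ = 2.28×10⁻⁴ T.

B ≈ 228 μT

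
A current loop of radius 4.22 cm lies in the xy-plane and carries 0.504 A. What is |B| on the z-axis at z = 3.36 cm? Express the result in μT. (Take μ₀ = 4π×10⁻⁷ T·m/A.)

On the axis of a circular loop, B = μ₀IR² / [2(R²+z²)^(3/2)].
R² + z² = (0.0422)² + (0.0336)² = 0.00291 m², and (R²+z²)^(3/2) = 1.57×10⁻⁴ m³.
B = (4π×10⁻⁷ × 0.504 × 0.001781) / (2 × 1.57×10⁻⁴) = 3.59×10⁻⁶ T.

B ≈ 3.59 μT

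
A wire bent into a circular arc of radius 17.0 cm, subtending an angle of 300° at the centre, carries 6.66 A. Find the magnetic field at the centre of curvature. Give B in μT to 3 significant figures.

The Biot–Savart field of a circular arc at its centre is B = μ₀Iφ/(4πR), with φ = 5.236 rad.
B = (4π×10⁻⁷ × 6.66 × 5.236) / (4π × 0.17) = 2.05×10⁻⁵ T.

B ≈ 20.5 μT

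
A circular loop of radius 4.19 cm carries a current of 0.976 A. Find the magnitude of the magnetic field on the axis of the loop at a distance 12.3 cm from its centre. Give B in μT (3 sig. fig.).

On the axis of a circular loop, B = μ₀IR² / [2(R²+z²)^(3/2)].
R² + z² = (0.0419)² + (0.123)² = 0.01688 m², and (R²+z²)^(3/2) = 2.19×10⁻³ m³.
B = (4π×10⁻⁷ × 0.976 × 0.001756) / (2 × 2.19×10⁻³) = 4.91×10⁻⁷ T.

B ≈ 0.491 μT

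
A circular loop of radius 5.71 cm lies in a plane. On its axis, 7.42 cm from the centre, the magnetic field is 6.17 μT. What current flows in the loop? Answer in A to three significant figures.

On the axis of a loop, B = μ₀IR²/[2(R²+z²)^(3/2)], so I = 2B(R²+z²)^(3/2)/(μ₀R²).
R² + z² = 0.00326 + 0.005506 = 0.008766 m²; raised to 3/2 gives 8.21×10⁻⁴ m³.
I = 2 × 6.17×10⁻⁶ × 8.21×10⁻⁴ / (1.26×10⁻⁶ × 0.00326) = 2.47 A.

I ≈ 2.47 A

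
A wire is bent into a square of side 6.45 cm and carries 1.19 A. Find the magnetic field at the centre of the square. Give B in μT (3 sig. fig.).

Each side is a finite straight segment at perpendicular distance d = a/(2 tan(π/4)) = 0.03225 m from the centre, with end-angles ±π/4.
One side contributes B₁ = (μ₀I/4πd)·2 sin(π/4) = 5.22×10⁻⁶ T.
All 4 sides add in the same direction: B = 4 × 5.22×10⁻⁶ = 2.09×10⁻⁵ T.

B ≈ 20.9 μT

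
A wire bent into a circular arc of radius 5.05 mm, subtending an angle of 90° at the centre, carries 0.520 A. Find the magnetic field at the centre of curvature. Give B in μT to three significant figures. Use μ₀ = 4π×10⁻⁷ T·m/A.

The Biot–Savart field of a circular arc at its centre is B = μ₀Iφ/(4πR), with φ = 1.571 rad.
B = (4π×10⁻⁷ × 0.520 × 1.571) / (4π × 0.00505) = 1.62×10⁻⁵ T.

B ≈ 16.2 μT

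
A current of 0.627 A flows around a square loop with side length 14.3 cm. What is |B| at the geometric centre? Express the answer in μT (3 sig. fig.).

Each side is a finite straight segment at perpendicular distance d = a/(2 tan(π/4)) = 0.0715 m from the centre, with end-angles ±π/4.
One side contributes B₁ = (μ₀I/4πd)·2 sin(π/4) = 1.24×10⁻⁶ T.
All 4 sides add in the same direction: B = 4 × 1.24×10⁻⁶ = 4.96×10⁻⁶ T.

B ≈ 4.96 μT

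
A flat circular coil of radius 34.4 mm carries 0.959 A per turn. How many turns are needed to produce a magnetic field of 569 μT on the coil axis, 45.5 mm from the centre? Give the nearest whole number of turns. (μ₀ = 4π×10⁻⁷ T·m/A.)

For an N-turn coil, B = Nμ₀IR²/[2(R²+z²)^(3/2)]. A single turn gives B₁ = 3.84×10⁻⁶ T with R = 0.0344 m, z = 0.0455 m.
N = B/B₁ = 5.69×10⁻⁴ / 3.84×10⁻⁶ = 148.10.

N = 148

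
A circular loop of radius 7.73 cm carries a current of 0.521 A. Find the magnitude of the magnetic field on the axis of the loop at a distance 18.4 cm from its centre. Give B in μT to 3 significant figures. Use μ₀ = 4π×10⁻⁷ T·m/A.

B ≈ 0.246 μT

On the axis of a circular loop, B = μ₀IR² / [2(R²+z²)^(3/2)].
R² + z² = (0.0773)² + (0.184)² = 0.03983 m², and (R²+z²)^(3/2) = 7.95×10⁻³ m³.
B = (4π×10⁻⁷ × 0.521 × 0.005975) / (2 × 7.95×10⁻³) = 2.46×10⁻⁷ T.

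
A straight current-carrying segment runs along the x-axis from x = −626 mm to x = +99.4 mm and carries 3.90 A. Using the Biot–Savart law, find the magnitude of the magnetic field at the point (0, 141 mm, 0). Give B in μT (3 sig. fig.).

B ≈ 4.29 μT

For a finite straight segment, B = (μ₀I/4πd)(sinθ₁ + sinθ₂), where θ₁, θ₂ are the angles from the perpendicular to each end.
The perpendicular distance is d = 0.141 m; the end-offsets along the wire are a = 0.626 m and b = 0.0994 m.
sinθ₁ = 0.626/√(0.626²+0.141²) = 0.9756; sinθ₂ = 0.0994/√(0.0994²+0.141²) = 0.5762.
B = (4π×10⁻⁷ × 3.90) / (4π × 0.141) × (0.9756 + 0.5762) = 4.29×10⁻⁶ T.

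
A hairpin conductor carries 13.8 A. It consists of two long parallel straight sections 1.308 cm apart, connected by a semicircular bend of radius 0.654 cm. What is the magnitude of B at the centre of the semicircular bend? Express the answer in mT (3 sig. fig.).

The semicircular arc contributes B_arc = μ₀I·π/(4πR) = μ₀I/(4R) = 6.63×10⁻⁴ T.
Each semi-infinite lead is at perpendicular distance R = 0.00654 m from the centre, with the perpendicular foot at its near end, so it contributes μ₀I/(4πR); both point the same way, together 4.22×10⁻⁴ T.
Arc and leads all point the same direction: B = 6.63×10⁻⁴ + 4.22×10⁻⁴ = 1.08×10⁻³ T.

B ≈ 1.08 mT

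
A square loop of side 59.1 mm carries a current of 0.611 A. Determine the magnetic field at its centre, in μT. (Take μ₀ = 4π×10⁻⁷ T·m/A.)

B ≈ 11.7 μT

Each side is a finite straight segment at perpendicular distance d = a/(2 tan(π/4)) = 0.02955 m from the centre, with end-angles ±π/4.
One side contributes B₁ = (μ₀I/4πd)·2 sin(π/4) = 2.92×10⁻⁶ T.
All 4 sides add in the same direction: B = 4 × 2.92×10⁻⁶ = 1.17×10⁻⁵ T.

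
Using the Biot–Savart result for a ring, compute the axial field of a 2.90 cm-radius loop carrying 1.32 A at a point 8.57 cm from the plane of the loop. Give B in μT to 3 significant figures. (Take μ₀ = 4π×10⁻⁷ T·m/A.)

On the axis of a circular loop, B = μ₀IR² / [2(R²+z²)^(3/2)].
R² + z² = (0.029)² + (0.0857)² = 0.008185 m², and (R²+z²)^(3/2) = 7.41×10⁻⁴ m³.
B = (4π×10⁻⁷ × 1.32 × 0.000841) / (2 × 7.41×10⁻⁴) = 9.42×10⁻⁷ T.

B ≈ 0.942 μT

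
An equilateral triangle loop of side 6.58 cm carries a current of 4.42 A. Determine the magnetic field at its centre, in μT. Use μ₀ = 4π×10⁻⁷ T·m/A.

Each side is a finite straight segment at perpendicular distance d = a/(2 tan(π/3)) = 0.01899 m from the centre, with end-angles ±π/3.
One side contributes B₁ = (μ₀I/4πd)·2 sin(π/3) = 4.03×10⁻⁵ T.
All 3 sides add in the same direction: B = 3 × 4.03×10⁻⁵ = 1.21×10⁻⁴ T.

B ≈ 121 μT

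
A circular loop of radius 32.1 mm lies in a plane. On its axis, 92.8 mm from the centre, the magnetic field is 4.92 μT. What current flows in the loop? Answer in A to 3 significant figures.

On the axis of a loop, B = μ₀IR²/[2(R²+z²)^(3/2)], so I = 2B(R²+z²)^(3/2)/(μ₀R²).
R² + z² = 0.00103 + 0.008612 = 0.009642 m²; raised to 3/2 gives 9.47×10⁻⁴ m³.
I = 2 × 4.92×10⁻⁶ × 9.47×10⁻⁴ / (1.26×10⁻⁶ × 0.00103) = 7.20 A.

I ≈ 7.20 A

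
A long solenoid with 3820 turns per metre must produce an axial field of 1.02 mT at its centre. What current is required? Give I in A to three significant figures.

Inside a long solenoid B = μ₀nI with n = 3820 m⁻¹, so I = B/(μ₀n).
I = 1.02×10⁻³ / (4π×10⁻⁷ × 3820) = 0.212 A.

I ≈ 0.212 A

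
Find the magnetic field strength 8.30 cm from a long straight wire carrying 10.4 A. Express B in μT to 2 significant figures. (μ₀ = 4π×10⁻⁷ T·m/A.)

B ≈ 25 μT

For an infinitely long straight wire, B = μ₀I/(2πd).
B = (4π×10⁻⁷ × 10.4) / (2π × 0.083) = 2.51×10⁻⁵ T.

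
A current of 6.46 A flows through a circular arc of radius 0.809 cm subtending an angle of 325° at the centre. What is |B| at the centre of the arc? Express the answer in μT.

The Biot–Savart field of a circular arc at its centre is B = μ₀Iφ/(4πR), with φ = 5.672 rad.
B = (4π×10⁻⁷ × 6.46 × 5.672) / (4π × 0.00809) = 4.53×10⁻⁴ T.

B ≈ 453 μT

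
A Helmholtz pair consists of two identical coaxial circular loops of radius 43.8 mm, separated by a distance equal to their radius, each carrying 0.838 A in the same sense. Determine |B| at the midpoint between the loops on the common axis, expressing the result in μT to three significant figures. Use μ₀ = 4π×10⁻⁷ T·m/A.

Each loop contributes B = μ₀IR²/[2(R²+z²)^(3/2)] on the axis, with z measured from that loop.
Loop 1 (z = 0.0219 m): B₁ = 8.60×10⁻⁶ T. Loop 2 (z = 0.0219 m): B₂ = 8.60×10⁻⁶ T.
The fields add: B = B₁ + B₂ = 1.72×10⁻⁵ T.

B ≈ 17.2 μT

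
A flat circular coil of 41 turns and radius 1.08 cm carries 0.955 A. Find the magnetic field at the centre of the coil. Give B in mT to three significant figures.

For an N-turn flat coil, B = Nμ₀I/(2R) with R = 0.0108 m.
B = 41 × 5.56×10⁻⁵ T = 2.28×10⁻³ T.

B ≈ 2.28 mT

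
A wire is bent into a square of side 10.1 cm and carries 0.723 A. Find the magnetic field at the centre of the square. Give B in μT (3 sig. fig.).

Each side is a finite straight segment at perpendicular distance d = a/(2 tan(π/4)) = 0.0505 m from the centre, with end-angles ±π/4.
One side contributes B₁ = (μ₀I/4πd)·2 sin(π/4) = 2.02×10⁻⁶ T.
All 4 sides add in the same direction: B = 4 × 2.02×10⁻⁶ = 8.10×10⁻⁶ T.

B ≈ 8.10 μT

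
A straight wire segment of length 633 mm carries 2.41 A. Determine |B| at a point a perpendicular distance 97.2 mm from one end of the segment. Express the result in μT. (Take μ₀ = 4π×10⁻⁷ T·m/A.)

For a finite straight segment, B = (μ₀I/4πd)(sinθ₁ + sinθ₂), where θ₁, θ₂ are the angles from the perpendicular to each end.
The perpendicular foot is at one end, so the two end-offsets along the wire are 0 and L = 0.633 m.
sinθ₁ = 0/√(0²+0.0972²) = 0.0000; sinθ₂ = 0.633/√(0.633²+0.0972²) = 0.9884.
B = (4π×10⁻⁷ × 2.41) / (4π × 0.0972) × (0.0000 + 0.9884) = 2.45×10⁻⁶ T.

B ≈ 2.45 μT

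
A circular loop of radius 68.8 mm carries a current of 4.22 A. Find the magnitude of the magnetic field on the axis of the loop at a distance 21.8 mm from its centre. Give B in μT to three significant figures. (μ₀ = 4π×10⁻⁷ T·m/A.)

On the axis of a circular loop, B = μ₀IR² / [2(R²+z²)^(3/2)].
R² + z² = (0.0688)² + (0.0218)² = 0.005209 m², and (R²+z²)^(3/2) = 3.76×10⁻⁴ m³.
B = (4π×10⁻⁷ × 4.22 × 0.004733) / (2 × 3.76×10⁻⁴) = 3.34×10⁻⁵ T.

B ≈ 33.4 μT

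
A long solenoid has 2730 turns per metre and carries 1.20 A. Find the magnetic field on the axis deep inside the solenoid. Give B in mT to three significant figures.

Inside a long solenoid, B = μ₀nI with n = 2730 turns/m.
B = 4π×10⁻⁷ × 2730 × 1.20 = 4.12×10⁻³ T.

B ≈ 4.12 mT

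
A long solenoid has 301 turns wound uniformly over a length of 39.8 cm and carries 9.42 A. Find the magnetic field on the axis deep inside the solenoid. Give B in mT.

Inside a long solenoid, B = μ₀nI with n = 756.3 turns/m.
B = 4π×10⁻⁷ × 756.3 × 9.42 = 8.95×10⁻³ T.

B ≈ 8.95 mT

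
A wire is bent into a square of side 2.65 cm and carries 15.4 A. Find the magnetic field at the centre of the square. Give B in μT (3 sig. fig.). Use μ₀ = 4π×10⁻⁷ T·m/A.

B ≈ 657 μT

Each side is a finite straight segment at perpendicular distance d = a/(2 tan(π/4)) = 0.01325 m from the centre, with end-angles ±π/4.
One side contributes B₁ = (μ₀I/4πd)·2 sin(π/4) = 1.64×10⁻⁴ T.
All 4 sides add in the same direction: B = 4 × 1.64×10⁻⁴ = 6.57×10⁻⁴ T.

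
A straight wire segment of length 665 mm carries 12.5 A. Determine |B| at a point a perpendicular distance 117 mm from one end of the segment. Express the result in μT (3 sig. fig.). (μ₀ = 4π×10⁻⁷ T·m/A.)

B ≈ 10.5 μT

For a finite straight segment, B = (μ₀I/4πd)(sinθ₁ + sinθ₂), where θ₁, θ₂ are the angles from the perpendicular to each end.
The perpendicular foot is at one end, so the two end-offsets along the wire are 0 and L = 0.665 m.
sinθ₁ = 0/√(0²+0.117²) = 0.0000; sinθ₂ = 0.665/√(0.665²+0.117²) = 0.9849.
B = (4π×10⁻⁷ × 12.5) / (4π × 0.117) × (0.0000 + 0.9849) = 1.05×10⁻⁵ T.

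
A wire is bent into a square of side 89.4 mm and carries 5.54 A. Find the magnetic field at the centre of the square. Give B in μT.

Each side is a finite straight segment at perpendicular distance d = a/(2 tan(π/4)) = 0.0447 m from the centre, with end-angles ±π/4.
One side contributes B₁ = (μ₀I/4πd)·2 sin(π/4) = 1.75×10⁻⁵ T.
All 4 sides add in the same direction: B = 4 × 1.75×10⁻⁵ = 7.01×10⁻⁵ T.

B ≈ 70.1 μT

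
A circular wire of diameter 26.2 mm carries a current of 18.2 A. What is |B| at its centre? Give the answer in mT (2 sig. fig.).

B ≈ 0.87 mT

At the centre of a circular loop the Biot–Savart law gives B = μ₀I/(2R) (so R = 0.0131 m).
B = (4π×10⁻⁷ × 18.2) / (2 × 0.0131) = 8.73×10⁻⁴ T.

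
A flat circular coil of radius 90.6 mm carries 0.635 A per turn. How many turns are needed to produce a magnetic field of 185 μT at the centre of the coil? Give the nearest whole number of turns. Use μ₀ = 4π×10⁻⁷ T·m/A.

N = 42

For an N-turn coil, B = Nμ₀I/(2R). A single turn gives B₁ = 4.40×10⁻⁶ T with R = 0.0906 m.
N = B/B₁ = 1.85×10⁻⁴ / 4.40×10⁻⁶ = 42.01.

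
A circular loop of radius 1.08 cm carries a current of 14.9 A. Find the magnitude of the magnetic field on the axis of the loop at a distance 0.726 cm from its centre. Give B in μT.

On the axis of a circular loop, B = μ₀IR² / [2(R²+z²)^(3/2)].
R² + z² = (0.0108)² + (0.00726)² = 0.0001693 m², and (R²+z²)^(3/2) = 2.20×10⁻⁶ m³.
B = (4π×10⁻⁷ × 14.9 × 0.0001166) / (2 × 2.20×10⁻⁶) = 4.96×10⁻⁴ T.

B ≈ 496 μT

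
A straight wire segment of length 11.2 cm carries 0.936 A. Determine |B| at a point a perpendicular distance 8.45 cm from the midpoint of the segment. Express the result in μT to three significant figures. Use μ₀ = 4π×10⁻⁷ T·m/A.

B ≈ 1.22 μT

For a finite straight segment, B = (μ₀I/4πd)(sinθ₁ + sinθ₂), where θ₁, θ₂ are the angles from the perpendicular to each end.
The perpendicular from the point meets the wire at its midpoint, so each end is L/2 = 0.056 m away along the wire.
sinθ₁ = 0.056/√(0.056²+0.0845²) = 0.5524; sinθ₂ = 0.056/√(0.056²+0.0845²) = 0.5524.
B = (4π×10⁻⁷ × 0.936) / (4π × 0.0845) × (0.5524 + 0.5524) = 1.22×10⁻⁶ T.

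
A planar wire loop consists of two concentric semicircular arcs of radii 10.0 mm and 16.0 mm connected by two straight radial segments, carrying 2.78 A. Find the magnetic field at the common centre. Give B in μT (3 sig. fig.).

The radial connectors point toward the centre, so dl × r̂ = 0 and they contribute nothing.
Each semicircle gives μ₀I/(4R): inner arc 8.73×10⁻⁵ T, outer arc 5.46×10⁻⁵ T.
The two arcs carry current in opposite angular senses, so their fields oppose: B = |8.73×10⁻⁵ − 5.46×10⁻⁵| = 3.28×10⁻⁵ T.

B ≈ 32.8 μT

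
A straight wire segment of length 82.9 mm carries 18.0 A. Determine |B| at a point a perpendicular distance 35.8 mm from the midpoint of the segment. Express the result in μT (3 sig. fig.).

For a finite straight segment, B = (μ₀I/4πd)(sinθ₁ + sinθ₂), where θ₁, θ₂ are the angles from the perpendicular to each end.
The perpendicular from the point meets the wire at its midpoint, so each end is L/2 = 0.04145 m away along the wire.
sinθ₁ = 0.04145/√(0.04145²+0.0358²) = 0.7568; sinθ₂ = 0.04145/√(0.04145²+0.0358²) = 0.7568.
B = (4π×10⁻⁷ × 18.0) / (4π × 0.0358) × (0.7568 + 0.7568) = 7.61×10⁻⁵ T.

B ≈ 76.1 μT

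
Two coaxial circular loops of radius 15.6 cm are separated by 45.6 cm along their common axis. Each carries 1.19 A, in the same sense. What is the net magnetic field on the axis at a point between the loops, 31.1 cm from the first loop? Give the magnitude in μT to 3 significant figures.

B ≈ 2.32 μT

Each loop contributes B = μ₀IR²/[2(R²+z²)^(3/2)] on the axis, with z measured from that loop.
Loop 1 (z = 0.311 m): B₁ = 4.32×10⁻⁷ T. Loop 2 (z = 0.145 m): B₂ = 1.88×10⁻⁶ T.
The fields add: B = B₁ + B₂ = 2.32×10⁻⁶ T.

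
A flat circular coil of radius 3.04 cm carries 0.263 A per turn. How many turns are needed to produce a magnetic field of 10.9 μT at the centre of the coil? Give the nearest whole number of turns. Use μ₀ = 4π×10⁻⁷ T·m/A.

N = 2

For an N-turn coil, B = Nμ₀I/(2R). A single turn gives B₁ = 5.44×10⁻⁶ T with R = 0.0304 m.
N = B/B₁ = 1.09×10⁻⁵ / 5.44×10⁻⁶ = 2.01.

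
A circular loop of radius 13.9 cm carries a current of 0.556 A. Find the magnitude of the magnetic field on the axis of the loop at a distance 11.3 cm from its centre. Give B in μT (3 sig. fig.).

B ≈ 1.17 μT

On the axis of a circular loop, B = μ₀IR² / [2(R²+z²)^(3/2)].
R² + z² = (0.139)² + (0.113)² = 0.03209 m², and (R²+z²)^(3/2) = 5.75×10⁻³ m³.
B = (4π×10⁻⁷ × 0.556 × 0.01932) / (2 × 5.75×10⁻³) = 1.17×10⁻⁶ T.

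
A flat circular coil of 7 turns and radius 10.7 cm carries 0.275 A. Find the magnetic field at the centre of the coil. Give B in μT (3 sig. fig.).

For an N-turn flat coil, B = Nμ₀I/(2R) with R = 0.107 m.
B = 7 × 1.61×10⁻⁶ T = 1.13×10⁻⁵ T.

B ≈ 11.3 μT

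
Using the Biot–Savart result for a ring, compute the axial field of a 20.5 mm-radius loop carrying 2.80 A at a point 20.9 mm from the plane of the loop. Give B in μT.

On the axis of a circular loop, B = μ₀IR² / [2(R²+z²)^(3/2)].
R² + z² = (0.0205)² + (0.0209)² = 0.0008571 m², and (R²+z²)^(3/2) = 2.51×10⁻⁵ m³.
B = (4π×10⁻⁷ × 2.80 × 0.0004203) / (2 × 2.51×10⁻⁵) = 2.95×10⁻⁵ T.

B ≈ 29.5 μT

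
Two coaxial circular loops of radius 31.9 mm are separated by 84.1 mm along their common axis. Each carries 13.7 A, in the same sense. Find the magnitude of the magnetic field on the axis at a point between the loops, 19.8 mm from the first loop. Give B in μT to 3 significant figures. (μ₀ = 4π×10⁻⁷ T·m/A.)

B ≈ 189 μT

Each loop contributes B = μ₀IR²/[2(R²+z²)^(3/2)] on the axis, with z measured from that loop.
Loop 1 (z = 0.0198 m): B₁ = 1.66×10⁻⁴ T. Loop 2 (z = 0.0643 m): B₂ = 2.37×10⁻⁵ T.
The fields add: B = B₁ + B₂ = 1.89×10⁻⁴ T.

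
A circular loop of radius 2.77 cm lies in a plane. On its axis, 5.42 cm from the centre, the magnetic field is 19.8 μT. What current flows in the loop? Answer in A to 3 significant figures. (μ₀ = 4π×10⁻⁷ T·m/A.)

I ≈ 9.26 A

On the axis of a loop, B = μ₀IR²/[2(R²+z²)^(3/2)], so I = 2B(R²+z²)^(3/2)/(μ₀R²).
R² + z² = 0.0007673 + 0.002938 = 0.003705 m²; raised to 3/2 gives 2.26×10⁻⁴ m³.
I = 2 × 1.98×10⁻⁵ × 2.26×10⁻⁴ / (1.26×10⁻⁶ × 0.0007673) = 9.26 A.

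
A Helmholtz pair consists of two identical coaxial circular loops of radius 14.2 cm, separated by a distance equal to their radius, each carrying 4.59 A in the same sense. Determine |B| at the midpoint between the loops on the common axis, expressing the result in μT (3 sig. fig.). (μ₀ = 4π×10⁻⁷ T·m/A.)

B ≈ 29.1 μT

Each loop contributes B = μ₀IR²/[2(R²+z²)^(3/2)] on the axis, with z measured from that loop.
Loop 1 (z = 0.071 m): B₁ = 1.45×10⁻⁵ T. Loop 2 (z = 0.071 m): B₂ = 1.45×10⁻⁵ T.
The fields add: B = B₁ + B₂ = 2.91×10⁻⁵ T.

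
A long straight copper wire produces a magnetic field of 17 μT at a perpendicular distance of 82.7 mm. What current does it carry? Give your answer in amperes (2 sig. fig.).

For a long straight wire B = μ₀I/(2πd), so I = 2πdB/μ₀.
I = 2π × 0.0827 × 1.70×10⁻⁵ / (4π×10⁻⁷) = 7.03 A.

I ≈ 7.0 A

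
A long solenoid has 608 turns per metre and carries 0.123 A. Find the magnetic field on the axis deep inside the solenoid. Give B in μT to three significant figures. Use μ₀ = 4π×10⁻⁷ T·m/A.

B ≈ 94.0 μT

Inside a long solenoid, B = μ₀nI with n = 608 turns/m.
B = 4π×10⁻⁷ × 608 × 0.123 = 9.40×10⁻⁵ T.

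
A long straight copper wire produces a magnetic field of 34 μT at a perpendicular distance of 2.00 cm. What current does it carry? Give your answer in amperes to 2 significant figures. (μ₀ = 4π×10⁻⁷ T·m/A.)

For a long straight wire B = μ₀I/(2πd), so I = 2πdB/μ₀.
I = 2π × 0.02 × 3.40×10⁻⁵ / (4π×10⁻⁷) = 3.40 A.

I ≈ 3.4 A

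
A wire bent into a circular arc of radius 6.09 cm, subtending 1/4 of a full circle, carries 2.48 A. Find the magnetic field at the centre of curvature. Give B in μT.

B ≈ 6.40 μT

The Biot–Savart field of a circular arc at its centre is B = μ₀Iφ/(4πR), with φ = 1.571 rad.
B = (4π×10⁻⁷ × 2.48 × 1.571) / (4π × 0.0609) = 6.40×10⁻⁶ T.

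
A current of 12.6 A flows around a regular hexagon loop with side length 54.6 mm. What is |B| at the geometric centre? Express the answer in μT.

Each side is a finite straight segment at perpendicular distance d = a/(2 tan(π/6)) = 0.04728 m from the centre, with end-angles ±π/6.
One side contributes B₁ = (μ₀I/4πd)·2 sin(π/6) = 2.66×10⁻⁵ T.
All 6 sides add in the same direction: B = 6 × 2.66×10⁻⁵ = 1.60×10⁻⁴ T.

B ≈ 160 μT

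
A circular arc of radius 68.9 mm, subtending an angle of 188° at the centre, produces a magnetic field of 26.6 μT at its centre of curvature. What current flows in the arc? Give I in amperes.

I ≈ 5.59 A

For a circular arc, B = μ₀Iφ/(4πR) with φ in radians; here φ = 3.281 rad.
So I = 4πRB/(μ₀φ) = 4π × 0.0689 × 2.66×10⁻⁵ / (4π×10⁻⁷ × 3.281) = 5.59 A.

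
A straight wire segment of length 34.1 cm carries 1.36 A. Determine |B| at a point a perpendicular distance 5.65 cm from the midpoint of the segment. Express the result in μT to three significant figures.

For a finite straight segment, B = (μ₀I/4πd)(sinθ₁ + sinθ₂), where θ₁, θ₂ are the angles from the perpendicular to each end.
The perpendicular from the point meets the wire at its midpoint, so each end is L/2 = 0.1705 m away along the wire.
sinθ₁ = 0.1705/√(0.1705²+0.0565²) = 0.9492; sinθ₂ = 0.1705/√(0.1705²+0.0565²) = 0.9492.
B = (4π×10⁻⁷ × 1.36) / (4π × 0.0565) × (0.9492 + 0.9492) = 4.57×10⁻⁶ T.

B ≈ 4.57 μT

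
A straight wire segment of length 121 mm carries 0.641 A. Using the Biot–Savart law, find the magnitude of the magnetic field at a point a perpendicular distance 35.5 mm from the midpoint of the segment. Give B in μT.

B ≈ 3.11 μT

For a finite straight segment, B = (μ₀I/4πd)(sinθ₁ + sinθ₂), where θ₁, θ₂ are the angles from the perpendicular to each end.
The perpendicular from the point meets the wire at its midpoint, so each end is L/2 = 0.0605 m away along the wire.
sinθ₁ = 0.0605/√(0.0605²+0.0355²) = 0.8625; sinθ₂ = 0.0605/√(0.0605²+0.0355²) = 0.8625.
B = (4π×10⁻⁷ × 0.641) / (4π × 0.0355) × (0.8625 + 0.8625) = 3.11×10⁻⁶ T.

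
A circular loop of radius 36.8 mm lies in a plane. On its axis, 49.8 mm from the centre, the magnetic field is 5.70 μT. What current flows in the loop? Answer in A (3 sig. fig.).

On the axis of a loop, B = μ₀IR²/[2(R²+z²)^(3/2)], so I = 2B(R²+z²)^(3/2)/(μ₀R²).
R² + z² = 0.001354 + 0.00248 = 0.003834 m²; raised to 3/2 gives 2.37×10⁻⁴ m³.
I = 2 × 5.70×10⁻⁶ × 2.37×10⁻⁴ / (1.26×10⁻⁶ × 0.001354) = 1.59 A.

I ≈ 1.59 A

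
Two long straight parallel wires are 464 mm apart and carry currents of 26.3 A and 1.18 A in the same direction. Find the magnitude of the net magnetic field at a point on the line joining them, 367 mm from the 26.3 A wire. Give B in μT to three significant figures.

Each long wire gives B = μ₀I/(2πd). Distances are d₁ = 0.367 m and d₂ = 0.097 m.
B₁ = 1.43×10⁻⁵ T, B₂ = 2.43×10⁻⁶ T.
Between parallel currents the two contributions point in opposite directions, so they subtract. B = |B₁ − B₂| = |1.43×10⁻⁵ − 2.43×10⁻⁶| = 1.19×10⁻⁵ T.

B ≈ 11.9 μT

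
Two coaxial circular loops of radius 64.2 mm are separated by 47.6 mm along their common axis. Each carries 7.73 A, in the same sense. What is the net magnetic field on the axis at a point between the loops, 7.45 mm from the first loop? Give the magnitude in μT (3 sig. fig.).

B ≈ 120 μT

Each loop contributes B = μ₀IR²/[2(R²+z²)^(3/2)] on the axis, with z measured from that loop.
Loop 1 (z = 0.00745 m): B₁ = 7.41×10⁻⁵ T. Loop 2 (z = 0.04015 m): B₂ = 4.61×10⁻⁵ T.
The fields add: B = B₁ + B₂ = 1.20×10⁻⁴ T.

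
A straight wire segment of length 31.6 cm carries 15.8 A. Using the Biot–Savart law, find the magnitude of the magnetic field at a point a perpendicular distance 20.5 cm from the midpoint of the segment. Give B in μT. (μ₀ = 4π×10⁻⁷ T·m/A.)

For a finite straight segment, B = (μ₀I/4πd)(sinθ₁ + sinθ₂), where θ₁, θ₂ are the angles from the perpendicular to each end.
The perpendicular from the point meets the wire at its midpoint, so each end is L/2 = 0.158 m away along the wire.
sinθ₁ = 0.158/√(0.158²+0.205²) = 0.6105; sinθ₂ = 0.158/√(0.158²+0.205²) = 0.6105.
B = (4π×10⁻⁷ × 15.8) / (4π × 0.205) × (0.6105 + 0.6105) = 9.41×10⁻⁶ T.

B ≈ 9.41 μT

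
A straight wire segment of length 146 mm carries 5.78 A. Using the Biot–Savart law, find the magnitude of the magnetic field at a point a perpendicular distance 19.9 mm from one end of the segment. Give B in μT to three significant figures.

B ≈ 28.8 μT

For a finite straight segment, B = (μ₀I/4πd)(sinθ₁ + sinθ₂), where θ₁, θ₂ are the angles from the perpendicular to each end.
The perpendicular foot is at one end, so the two end-offsets along the wire are 0 and L = 0.146 m.
sinθ₁ = 0/√(0²+0.0199²) = 0.0000; sinθ₂ = 0.146/√(0.146²+0.0199²) = 0.9908.
B = (4π×10⁻⁷ × 5.78) / (4π × 0.0199) × (0.0000 + 0.9908) = 2.88×10⁻⁵ T.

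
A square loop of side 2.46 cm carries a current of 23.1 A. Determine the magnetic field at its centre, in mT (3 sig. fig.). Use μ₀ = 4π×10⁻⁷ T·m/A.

B ≈ 1.06 mT

Each side is a finite straight segment at perpendicular distance d = a/(2 tan(π/4)) = 0.0123 m from the centre, with end-angles ±π/4.
One side contributes B₁ = (μ₀I/4πd)·2 sin(π/4) = 2.66×10⁻⁴ T.
All 4 sides add in the same direction: B = 4 × 2.66×10⁻⁴ = 1.06×10⁻³ T.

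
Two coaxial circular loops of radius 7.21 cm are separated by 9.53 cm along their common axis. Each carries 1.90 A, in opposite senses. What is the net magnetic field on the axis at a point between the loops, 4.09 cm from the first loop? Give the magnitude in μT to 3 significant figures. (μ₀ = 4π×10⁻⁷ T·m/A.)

Each loop contributes B = μ₀IR²/[2(R²+z²)^(3/2)] on the axis, with z measured from that loop.
Loop 1 (z = 0.0409 m): B₁ = 1.09×10⁻⁵ T. Loop 2 (z = 0.0544 m): B₂ = 8.42×10⁻⁶ T.
The fields oppose: B = |B₁ − B₂| = 2.47×10⁻⁶ T.

B ≈ 2.47 μT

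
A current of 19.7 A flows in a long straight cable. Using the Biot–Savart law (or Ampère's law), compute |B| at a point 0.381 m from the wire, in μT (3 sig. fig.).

For an infinitely long straight wire, B = μ₀I/(2πd).
B = (4π×10⁻⁷ × 19.7) / (2π × 0.381) = 1.03×10⁻⁵ T.

B ≈ 10.3 μT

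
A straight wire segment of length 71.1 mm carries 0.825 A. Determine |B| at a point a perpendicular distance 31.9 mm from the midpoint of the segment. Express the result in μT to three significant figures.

B ≈ 3.85 μT

For a finite straight segment, B = (μ₀I/4πd)(sinθ₁ + sinθ₂), where θ₁, θ₂ are the angles from the perpendicular to each end.
The perpendicular from the point meets the wire at its midpoint, so each end is L/2 = 0.03555 m away along the wire.
sinθ₁ = 0.03555/√(0.03555²+0.0319²) = 0.7443; sinθ₂ = 0.03555/√(0.03555²+0.0319²) = 0.7443.
B = (4π×10⁻⁷ × 0.825) / (4π × 0.0319) × (0.7443 + 0.7443) = 3.85×10⁻⁶ T.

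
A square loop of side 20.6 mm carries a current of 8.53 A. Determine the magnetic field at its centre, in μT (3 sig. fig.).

B ≈ 468 μT

Each side is a finite straight segment at perpendicular distance d = a/(2 tan(π/4)) = 0.0103 m from the centre, with end-angles ±π/4.
One side contributes B₁ = (μ₀I/4πd)·2 sin(π/4) = 1.17×10⁻⁴ T.
All 4 sides add in the same direction: B = 4 × 1.17×10⁻⁴ = 4.68×10⁻⁴ T.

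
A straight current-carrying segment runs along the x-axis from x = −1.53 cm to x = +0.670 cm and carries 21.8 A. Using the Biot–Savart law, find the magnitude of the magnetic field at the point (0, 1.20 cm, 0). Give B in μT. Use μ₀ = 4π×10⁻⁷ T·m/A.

For a finite straight segment, B = (μ₀I/4πd)(sinθ₁ + sinθ₂), where θ₁, θ₂ are the angles from the perpendicular to each end.
The perpendicular distance is d = 0.012 m; the end-offsets along the wire are a = 0.0153 m and b = 0.0067 m.
sinθ₁ = 0.0153/√(0.0153²+0.012²) = 0.7869; sinθ₂ = 0.0067/√(0.0067²+0.012²) = 0.4875.
B = (4π×10⁻⁷ × 21.8) / (4π × 0.012) × (0.7869 + 0.4875) = 2.32×10⁻⁴ T.

B ≈ 232 μT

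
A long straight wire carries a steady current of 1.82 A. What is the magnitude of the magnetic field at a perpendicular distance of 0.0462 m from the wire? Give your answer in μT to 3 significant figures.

B ≈ 7.88 μT

For an infinitely long straight wire, B = μ₀I/(2πd).
B = (4π×10⁻⁷ × 1.82) / (2π × 0.0462) = 7.88×10⁻⁶ T.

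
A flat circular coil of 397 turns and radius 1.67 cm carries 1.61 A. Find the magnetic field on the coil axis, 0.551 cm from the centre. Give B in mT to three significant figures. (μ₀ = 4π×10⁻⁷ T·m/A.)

For an N-turn flat coil, B = Nμ₀IR²/[2(R²+z²)^(3/2)] with R = 0.0167 m, z = 0.00551 m.
B = 397 × 5.19×10⁻⁵ T = 2.06×10⁻² T.

B ≈ 20.6 mT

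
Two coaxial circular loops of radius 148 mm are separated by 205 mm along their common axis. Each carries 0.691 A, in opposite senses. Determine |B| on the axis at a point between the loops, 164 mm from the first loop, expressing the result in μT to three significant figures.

B ≈ 1.74 μT

Each loop contributes B = μ₀IR²/[2(R²+z²)^(3/2)] on the axis, with z measured from that loop.
Loop 1 (z = 0.164 m): B₁ = 8.82×10⁻⁷ T. Loop 2 (z = 0.041 m): B₂ = 2.63×10⁻⁶ T.
The fields oppose: B = |B₁ − B₂| = 1.74×10⁻⁶ T.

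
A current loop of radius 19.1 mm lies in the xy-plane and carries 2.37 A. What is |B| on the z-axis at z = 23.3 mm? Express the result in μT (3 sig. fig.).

B ≈ 19.9 μT

On the axis of a circular loop, B = μ₀IR² / [2(R²+z²)^(3/2)].
R² + z² = (0.0191)² + (0.0233)² = 0.0009077 m², and (R²+z²)^(3/2) = 2.73×10⁻⁵ m³.
B = (4π×10⁻⁷ × 2.37 × 0.0003648) / (2 × 2.73×10⁻⁵) = 1.99×10⁻⁵ T.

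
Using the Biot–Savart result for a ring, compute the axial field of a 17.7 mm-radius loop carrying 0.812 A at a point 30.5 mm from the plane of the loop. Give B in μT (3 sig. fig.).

B ≈ 3.64 μT

On the axis of a circular loop, B = μ₀IR² / [2(R²+z²)^(3/2)].
R² + z² = (0.0177)² + (0.0305)² = 0.001244 m², and (R²+z²)^(3/2) = 4.39×10⁻⁵ m³.
B = (4π×10⁻⁷ × 0.812 × 0.0003133) / (2 × 4.39×10⁻⁵) = 3.64×10⁻⁶ T.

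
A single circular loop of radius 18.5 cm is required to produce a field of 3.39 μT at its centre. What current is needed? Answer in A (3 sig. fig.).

I ≈ 0.998 A

At the centre of a circular loop B = μ₀I/(2R), so I = 2RB/μ₀.
With R = 0.185 m, I = 2 × 0.185 × 3.39×10⁻⁶ / (4π×10⁻⁷) = 0.998 A.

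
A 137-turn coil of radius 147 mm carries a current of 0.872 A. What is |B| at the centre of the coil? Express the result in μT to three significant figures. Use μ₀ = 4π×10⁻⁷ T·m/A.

For an N-turn flat coil, B = Nμ₀I/(2R) with R = 0.147 m.
B = 137 × 3.73×10⁻⁶ T = 5.11×10⁻⁴ T.

B ≈ 511 μT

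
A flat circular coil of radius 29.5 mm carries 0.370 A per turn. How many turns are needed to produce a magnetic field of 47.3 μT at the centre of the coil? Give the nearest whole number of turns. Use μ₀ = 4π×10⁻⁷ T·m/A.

For an N-turn coil, B = Nμ₀I/(2R). A single turn gives B₁ = 7.88×10⁻⁶ T with R = 0.0295 m.
N = B/B₁ = 4.73×10⁻⁵ / 7.88×10⁻⁶ = 6.00.

N = 6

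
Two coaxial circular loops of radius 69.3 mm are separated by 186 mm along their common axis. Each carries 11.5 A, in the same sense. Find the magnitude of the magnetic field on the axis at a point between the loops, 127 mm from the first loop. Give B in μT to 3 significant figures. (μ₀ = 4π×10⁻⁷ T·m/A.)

Each loop contributes B = μ₀IR²/[2(R²+z²)^(3/2)] on the axis, with z measured from that loop.
Loop 1 (z = 0.127 m): B₁ = 1.15×10⁻⁵ T. Loop 2 (z = 0.059 m): B₂ = 4.60×10⁻⁵ T.
The fields add: B = B₁ + B₂ = 5.75×10⁻⁵ T.

B ≈ 57.5 μT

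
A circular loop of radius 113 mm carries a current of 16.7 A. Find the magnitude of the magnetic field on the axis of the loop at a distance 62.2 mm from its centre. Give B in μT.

B ≈ 62.4 μT

On the axis of a circular loop, B = μ₀IR² / [2(R²+z²)^(3/2)].
R² + z² = (0.113)² + (0.0622)² = 0.01664 m², and (R²+z²)^(3/2) = 2.15×10⁻³ m³.
B = (4π×10⁻⁷ × 16.7 × 0.01277) / (2 × 2.15×10⁻³) = 6.24×10⁻⁵ T.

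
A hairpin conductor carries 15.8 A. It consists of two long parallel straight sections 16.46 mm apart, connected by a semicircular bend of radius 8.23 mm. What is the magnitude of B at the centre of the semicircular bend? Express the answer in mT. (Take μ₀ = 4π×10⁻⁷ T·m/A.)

B ≈ 0.987 mT

The semicircular arc contributes B_arc = μ₀I·π/(4πR) = μ₀I/(4R) = 6.03×10⁻⁴ T.
Each semi-infinite lead is at perpendicular distance R = 0.00823 m from the centre, with the perpendicular foot at its near end, so it contributes μ₀I/(4πR); both point the same way, together 3.84×10⁻⁴ T.
Arc and leads all point the same direction: B = 6.03×10⁻⁴ + 3.84×10⁻⁴ = 9.87×10⁻⁴ T.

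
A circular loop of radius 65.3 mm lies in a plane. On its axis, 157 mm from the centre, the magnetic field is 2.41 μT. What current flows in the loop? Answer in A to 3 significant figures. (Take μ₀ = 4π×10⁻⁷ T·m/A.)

On the axis of a loop, B = μ₀IR²/[2(R²+z²)^(3/2)], so I = 2B(R²+z²)^(3/2)/(μ₀R²).
R² + z² = 0.004264 + 0.02465 = 0.02891 m²; raised to 3/2 gives 4.92×10⁻³ m³.
I = 2 × 2.41×10⁻⁶ × 4.92×10⁻³ / (1.26×10⁻⁶ × 0.004264) = 4.42 A.

I ≈ 4.42 A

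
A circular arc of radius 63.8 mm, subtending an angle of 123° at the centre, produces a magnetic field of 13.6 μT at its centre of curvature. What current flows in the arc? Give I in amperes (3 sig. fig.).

For a circular arc, B = μ₀Iφ/(4πR) with φ in radians; here φ = 2.147 rad.
So I = 4πRB/(μ₀φ) = 4π × 0.0638 × 1.36×10⁻⁵ / (4π×10⁻⁷ × 2.147) = 4.04 A.

I ≈ 4.04 A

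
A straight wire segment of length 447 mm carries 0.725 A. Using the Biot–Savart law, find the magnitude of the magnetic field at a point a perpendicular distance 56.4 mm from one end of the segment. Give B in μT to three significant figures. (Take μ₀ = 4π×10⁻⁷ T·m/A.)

For a finite straight segment, B = (μ₀I/4πd)(sinθ₁ + sinθ₂), where θ₁, θ₂ are the angles from the perpendicular to each end.
The perpendicular foot is at one end, so the two end-offsets along the wire are 0 and L = 0.447 m.
sinθ₁ = 0/√(0²+0.0564²) = 0.0000; sinθ₂ = 0.447/√(0.447²+0.0564²) = 0.9921.
B = (4π×10⁻⁷ × 0.725) / (4π × 0.0564) × (0.0000 + 0.9921) = 1.28×10⁻⁶ T.

B ≈ 1.28 μT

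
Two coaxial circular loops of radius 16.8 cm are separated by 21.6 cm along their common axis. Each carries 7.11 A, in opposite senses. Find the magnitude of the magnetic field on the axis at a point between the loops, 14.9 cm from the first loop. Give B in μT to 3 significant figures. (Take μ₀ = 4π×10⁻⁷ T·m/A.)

Each loop contributes B = μ₀IR²/[2(R²+z²)^(3/2)] on the axis, with z measured from that loop.
Loop 1 (z = 0.149 m): B₁ = 1.11×10⁻⁵ T. Loop 2 (z = 0.067 m): B₂ = 2.13×10⁻⁵ T.
The fields oppose: B = |B₁ − B₂| = 1.02×10⁻⁵ T.

B ≈ 10.2 μT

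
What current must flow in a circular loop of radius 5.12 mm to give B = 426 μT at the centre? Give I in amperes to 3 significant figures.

At the centre of a circular loop B = μ₀I/(2R), so I = 2RB/μ₀.
With R = 0.00512 m, I = 2 × 0.00512 × 4.26×10⁻⁴ / (4π×10⁻⁷) = 3.47 A.

I ≈ 3.47 A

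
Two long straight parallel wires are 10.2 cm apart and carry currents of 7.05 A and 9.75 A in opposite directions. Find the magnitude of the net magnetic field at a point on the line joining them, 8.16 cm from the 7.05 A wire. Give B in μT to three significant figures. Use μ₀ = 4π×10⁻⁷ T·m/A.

Each long wire gives B = μ₀I/(2πd). Distances are d₁ = 0.0816 m and d₂ = 0.0204 m.
B₁ = 1.73×10⁻⁵ T, B₂ = 9.56×10⁻⁵ T.
Between antiparallel currents both contributions point the same way, so they add. B = B₁ + B₂ = 1.73×10⁻⁵ + 9.56×10⁻⁵ = 1.13×10⁻⁴ T.

B ≈ 113 μT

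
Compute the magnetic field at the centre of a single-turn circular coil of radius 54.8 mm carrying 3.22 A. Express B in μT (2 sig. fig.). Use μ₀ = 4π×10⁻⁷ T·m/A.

B ≈ 37 μT

At the centre of a circular loop the Biot–Savart law gives B = μ₀I/(2R).
B = (4π×10⁻⁷ × 3.22) / (2 × 0.0548) = 3.69×10⁻⁵ T.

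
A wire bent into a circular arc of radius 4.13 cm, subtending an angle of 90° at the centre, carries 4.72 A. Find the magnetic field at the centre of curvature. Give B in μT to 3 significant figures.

The Biot–Savart field of a circular arc at its centre is B = μ₀Iφ/(4πR), with φ = 1.571 rad.
B = (4π×10⁻⁷ × 4.72 × 1.571) / (4π × 0.0413) = 1.80×10⁻⁵ T.

B ≈ 18.0 μT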